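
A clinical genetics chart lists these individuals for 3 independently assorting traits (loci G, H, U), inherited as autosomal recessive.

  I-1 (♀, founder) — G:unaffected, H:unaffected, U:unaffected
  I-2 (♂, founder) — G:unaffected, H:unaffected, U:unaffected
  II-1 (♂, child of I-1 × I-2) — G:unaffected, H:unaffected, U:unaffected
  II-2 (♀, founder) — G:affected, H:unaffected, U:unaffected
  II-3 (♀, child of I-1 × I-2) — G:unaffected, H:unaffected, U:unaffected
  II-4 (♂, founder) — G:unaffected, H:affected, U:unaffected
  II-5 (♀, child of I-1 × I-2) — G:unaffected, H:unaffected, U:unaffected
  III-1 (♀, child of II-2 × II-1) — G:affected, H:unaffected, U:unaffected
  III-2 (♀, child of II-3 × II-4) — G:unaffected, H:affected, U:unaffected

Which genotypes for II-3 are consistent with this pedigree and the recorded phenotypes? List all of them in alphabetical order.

G/I-1 un ·: GG|Gg
G/I-2 un ·: GG|Gg
G/II-1 un I-1×I-2: Gg
G/II-2 aff ·: gg
G/II-3 un I-1×I-2: GG|Gg
G/II-4 un ·: GG|Gg
G/II-5 un I-1×I-2: GG|Gg
G/III-1 aff II-2×II-1: gg
G/III-2 un II-3×II-4: GG|Gg
⇒ G over [I-1,I-2,II-1,II-2,II-3,II-4,II-5,III-1,III-2]: 42 consistent
H/I-1 un ·: HH|Hh
H/I-2 un ·: HH|Hh
H/II-1 un I-1×I-2: HH|Hh
H/II-2 un ·: HH|Hh
H/II-3 un I-1×I-2: Hh
H/II-4 aff ·: hh
H/II-5 un I-1×I-2: HH|Hh
H/III-1 un II-2×II-1: HH|Hh
H/III-2 aff II-3×II-4: hh
⇒ H over [I-1,I-2,II-1,II-2,II-3,II-4,II-5,III-1,III-2]: 42 consistent
U/I-1 un ·: UU|Uu
U/I-2 un ·: UU|Uu
U/II-1 un I-1×I-2: UU|Uu
U/II-2 un ·: UU|Uu
U/II-3 un I-1×I-2: UU|Uu
U/II-4 un ·: UU|Uu
U/II-5 un I-1×I-2: UU|Uu
U/III-1 un II-2×II-1: UU|Uu
U/III-2 un II-3×II-4: UU|Uu
⇒ U over [I-1,I-2,II-1,II-2,II-3,II-4,II-5,III-1,III-2]: 303 consistent

II-3 ∈ {GG Hh UU, GG Hh Uu, Gg Hh UU, Gg Hh Uu}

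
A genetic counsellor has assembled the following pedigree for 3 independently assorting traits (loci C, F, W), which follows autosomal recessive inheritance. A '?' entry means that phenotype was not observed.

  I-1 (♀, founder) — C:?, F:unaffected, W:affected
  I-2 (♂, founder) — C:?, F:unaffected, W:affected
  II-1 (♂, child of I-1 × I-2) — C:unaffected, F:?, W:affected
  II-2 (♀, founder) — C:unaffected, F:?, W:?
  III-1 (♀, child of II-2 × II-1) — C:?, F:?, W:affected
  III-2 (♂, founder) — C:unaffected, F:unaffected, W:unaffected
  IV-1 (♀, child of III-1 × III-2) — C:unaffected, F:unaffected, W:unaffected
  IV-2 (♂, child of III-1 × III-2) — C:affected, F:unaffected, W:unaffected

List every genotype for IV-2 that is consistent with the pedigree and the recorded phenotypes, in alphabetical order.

IV-2 ∈ {cc FF Ww, cc Ff Ww}

C/I-1 ? ·: CC|Cc|cc
C/I-2 ? ·: CC|Cc|cc
C/II-1 un I-1×I-2: CC|Cc
C/II-2 un ·: CC|Cc
C/III-1 ? II-2×II-1: Cc|cc
C/III-2 un ·: Cc
C/IV-1 un III-1×III-2: CC|Cc
C/IV-2 aff III-1×III-2: cc
⇒ C over [I-1,I-2,II-1,II-2,III-1,III-2,IV-1,IV-2]: 43 consistent
F/I-1 un ·: FF|Ff
F/I-2 un ·: FF|Ff
F/II-1 ? I-1×I-2: FF|Ff|ff
F/II-2 ? ·: FF|Ff|ff
F/III-1 ? II-2×II-1: FF|Ff|ff
F/III-2 un ·: FF|Ff
F/IV-1 un III-1×III-2: FF|Ff
F/IV-2 un III-1×III-2: FF|Ff
⇒ F over [I-1,I-2,II-1,II-2,III-1,III-2,IV-1,IV-2]: 238 consistent
W/I-1 aff ·: ww
W/I-2 aff ·: ww
W/II-1 aff I-1×I-2: ww
W/II-2 ? ·: Ww|ww
W/III-1 aff II-2×II-1: ww
W/III-2 un ·: WW|Ww
W/IV-1 un III-1×III-2: Ww
W/IV-2 un III-1×III-2: Ww
⇒ W over [I-1,I-2,II-1,II-2,III-1,III-2,IV-1,IV-2]: 4 consistent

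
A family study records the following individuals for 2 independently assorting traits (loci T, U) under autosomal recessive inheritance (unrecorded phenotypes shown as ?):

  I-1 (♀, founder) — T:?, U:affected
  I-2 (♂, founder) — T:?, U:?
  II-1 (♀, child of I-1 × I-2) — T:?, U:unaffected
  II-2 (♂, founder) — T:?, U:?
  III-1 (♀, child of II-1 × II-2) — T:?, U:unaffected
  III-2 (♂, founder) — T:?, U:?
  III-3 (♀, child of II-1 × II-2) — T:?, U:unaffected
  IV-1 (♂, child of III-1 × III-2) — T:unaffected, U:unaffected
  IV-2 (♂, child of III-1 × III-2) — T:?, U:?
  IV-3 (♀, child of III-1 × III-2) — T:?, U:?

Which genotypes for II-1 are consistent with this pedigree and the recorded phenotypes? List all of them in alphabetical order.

II-1 ∈ {TT Uu, Tt Uu, tt Uu}

T/I-1 ? ·: TT|Tt|tt
T/I-2 ? ·: TT|Tt|tt
T/II-1 ? I-1×I-2: TT|Tt|tt
T/II-2 ? ·: TT|Tt|tt
T/III-1 ? II-1×II-2: TT|Tt|tt
T/III-2 ? ·: TT|Tt|tt
T/III-3 ? II-1×II-2: TT|Tt|tt
T/IV-1 un III-1×III-2: TT|Tt
T/IV-2 ? III-1×III-2: TT|Tt|tt
T/IV-3 ? III-1×III-2: TT|Tt|tt
⇒ T over [I-1,I-2,II-1,II-2,III-1,III-2,III-3,IV-1,IV-2,IV-3]: 2895 consistent
U/I-1 aff ·: uu
U/I-2 ? ·: UU|Uu
U/II-1 un I-1×I-2: Uu
U/II-2 ? ·: UU|Uu|uu
U/III-1 un II-1×II-2: UU|Uu
U/III-2 ? ·: UU|Uu|uu
U/III-3 un II-1×II-2: UU|Uu
U/IV-1 un III-1×III-2: UU|Uu
U/IV-2 ? III-1×III-2: UU|Uu|uu
U/IV-3 ? III-1×III-2: UU|Uu|uu
⇒ U over [I-1,I-2,II-1,II-2,III-1,III-2,III-3,IV-1,IV-2,IV-3]: 380 consistent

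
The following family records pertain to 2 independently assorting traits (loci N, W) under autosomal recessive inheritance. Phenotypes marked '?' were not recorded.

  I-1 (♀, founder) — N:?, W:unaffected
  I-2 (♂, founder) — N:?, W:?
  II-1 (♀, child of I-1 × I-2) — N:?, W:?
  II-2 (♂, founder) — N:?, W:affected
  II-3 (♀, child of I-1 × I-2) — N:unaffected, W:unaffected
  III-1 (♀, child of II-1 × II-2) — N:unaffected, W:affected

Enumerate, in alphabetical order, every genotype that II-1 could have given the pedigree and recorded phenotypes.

N/I-1 ? ·: NN|Nn|nn
N/I-2 ? ·: NN|Nn|nn
N/II-1 ? I-1×I-2: NN|Nn|nn
N/II-2 ? ·: NN|Nn|nn
N/II-3 un I-1×I-2: NN|Nn
N/III-1 un II-1×II-2: NN|Nn
⇒ N over [I-1,I-2,II-1,II-2,II-3,III-1]: 86 consistent
W/I-1 un ·: WW|Ww
W/I-2 ? ·: WW|Ww|ww
W/II-1 ? I-1×I-2: Ww|ww
W/II-2 aff ·: ww
W/II-3 un I-1×I-2: WW|Ww
W/III-1 aff II-1×II-2: ww
⇒ W over [I-1,I-2,II-1,II-2,II-3,III-1]: 11 consistent

II-1 ∈ {NN Ww, NN ww, Nn Ww, Nn ww, nn Ww, nn ww}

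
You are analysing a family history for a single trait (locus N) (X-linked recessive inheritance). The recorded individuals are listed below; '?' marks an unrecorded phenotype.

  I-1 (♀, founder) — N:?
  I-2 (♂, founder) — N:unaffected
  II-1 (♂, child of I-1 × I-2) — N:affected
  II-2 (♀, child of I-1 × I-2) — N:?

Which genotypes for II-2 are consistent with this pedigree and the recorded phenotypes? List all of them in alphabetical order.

N/I-1 ? ·: X^NX^n|X^nX^n
N/I-2 un ·: X^NY
N/II-1 aff I-1×I-2: X^nY
N/II-2 ? I-1×I-2: X^NX^N|X^NX^n
⇒ N over [I-1,I-2,II-1,II-2]: 3 consistent

II-2 ∈ {X^NX^N, X^NX^n}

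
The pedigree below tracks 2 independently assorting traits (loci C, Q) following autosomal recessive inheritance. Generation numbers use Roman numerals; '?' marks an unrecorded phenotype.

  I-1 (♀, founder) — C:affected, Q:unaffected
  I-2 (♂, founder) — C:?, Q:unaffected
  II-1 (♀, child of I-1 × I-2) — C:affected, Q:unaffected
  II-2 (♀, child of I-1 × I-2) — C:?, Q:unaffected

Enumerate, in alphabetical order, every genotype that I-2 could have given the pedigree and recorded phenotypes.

C/I-1 aff ·: cc
C/I-2 ? ·: Cc|cc
C/II-1 aff I-1×I-2: cc
C/II-2 ? I-1×I-2: Cc|cc
⇒ C over [I-1,I-2,II-1,II-2]: 3 consistent
Q/I-1 un ·: QQ|Qq
Q/I-2 un ·: QQ|Qq
Q/II-1 un I-1×I-2: QQ|Qq
Q/II-2 un I-1×I-2: QQ|Qq
⇒ Q over [I-1,I-2,II-1,II-2]: 13 consistent

I-2 ∈ {Cc QQ, Cc Qq, cc QQ, cc Qq}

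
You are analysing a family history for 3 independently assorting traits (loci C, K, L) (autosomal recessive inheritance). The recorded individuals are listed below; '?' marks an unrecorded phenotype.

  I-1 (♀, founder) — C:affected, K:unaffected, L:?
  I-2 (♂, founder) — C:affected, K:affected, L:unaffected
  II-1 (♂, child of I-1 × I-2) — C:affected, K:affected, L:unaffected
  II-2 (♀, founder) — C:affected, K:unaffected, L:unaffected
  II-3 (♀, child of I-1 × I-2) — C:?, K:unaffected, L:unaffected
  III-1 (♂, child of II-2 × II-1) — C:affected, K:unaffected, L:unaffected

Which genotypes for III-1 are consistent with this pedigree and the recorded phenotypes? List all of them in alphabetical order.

III-1 ∈ {cc Kk LL, cc Kk Ll}

C/I-1 aff ·: cc
C/I-2 aff ·: cc
C/II-1 aff I-1×I-2: cc
C/II-2 aff ·: cc
C/II-3 ? I-1×I-2: cc
C/III-1 aff II-2×II-1: cc
⇒ C over [I-1,I-2,II-1,II-2,II-3,III-1]: 1 consistent
K/I-1 un ·: Kk
K/I-2 aff ·: kk
K/II-1 aff I-1×I-2: kk
K/II-2 un ·: KK|Kk
K/II-3 un I-1×I-2: Kk
K/III-1 un II-2×II-1: Kk
⇒ K over [I-1,I-2,II-1,II-2,II-3,III-1]: 2 consistent
L/I-1 ? ·: LL|Ll|ll
L/I-2 un ·: LL|Ll
L/II-1 un I-1×I-2: LL|Ll
L/II-2 un ·: LL|Ll
L/II-3 un I-1×I-2: LL|Ll
L/III-1 un II-2×II-1: LL|Ll
⇒ L over [I-1,I-2,II-1,II-2,II-3,III-1]: 53 consistent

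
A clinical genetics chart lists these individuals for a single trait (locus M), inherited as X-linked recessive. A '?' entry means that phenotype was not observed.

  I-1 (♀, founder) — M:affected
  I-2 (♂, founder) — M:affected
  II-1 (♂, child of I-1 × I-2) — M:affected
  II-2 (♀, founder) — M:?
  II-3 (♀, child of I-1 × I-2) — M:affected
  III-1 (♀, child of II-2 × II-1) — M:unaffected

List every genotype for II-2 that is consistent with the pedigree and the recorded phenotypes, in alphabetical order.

M/I-1 aff ·: X^mX^m
M/I-2 aff ·: X^mY
M/II-1 aff I-1×I-2: X^mY
M/II-2 ? ·: X^MX^M|X^MX^m
M/II-3 aff I-1×I-2: X^mX^m
M/III-1 un II-2×II-1: X^MX^m
⇒ M over [I-1,I-2,II-1,II-2,II-3,III-1]: 2 consistent

II-2 ∈ {X^MX^M, X^MX^m}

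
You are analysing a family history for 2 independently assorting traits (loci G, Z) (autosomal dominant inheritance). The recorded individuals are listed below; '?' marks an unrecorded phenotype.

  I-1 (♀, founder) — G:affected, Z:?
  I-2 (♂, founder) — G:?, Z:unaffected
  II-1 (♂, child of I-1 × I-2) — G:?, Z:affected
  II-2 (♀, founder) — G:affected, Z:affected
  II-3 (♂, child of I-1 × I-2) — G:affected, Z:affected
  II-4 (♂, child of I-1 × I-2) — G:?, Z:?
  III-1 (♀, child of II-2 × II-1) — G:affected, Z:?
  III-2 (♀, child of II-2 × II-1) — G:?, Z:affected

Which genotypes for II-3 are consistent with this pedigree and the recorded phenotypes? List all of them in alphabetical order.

G/I-1 aff ·: Gg|GG
G/I-2 ? ·: gg|Gg|GG
G/II-1 ? I-1×I-2: gg|Gg|GG
G/II-2 aff ·: Gg|GG
G/II-3 aff I-1×I-2: Gg|GG
G/II-4 ? I-1×I-2: gg|Gg|GG
G/III-1 aff II-2×II-1: Gg|GG
G/III-2 ? II-2×II-1: gg|Gg|GG
⇒ G over [I-1,I-2,II-1,II-2,II-3,II-4,III-1,III-2]: 269 consistent
Z/I-1 ? ·: Zz|ZZ
Z/I-2 un ·: zz
Z/II-1 aff I-1×I-2: Zz
Z/II-2 aff ·: Zz|ZZ
Z/II-3 aff I-1×I-2: Zz
Z/II-4 ? I-1×I-2: zz|Zz
Z/III-1 ? II-2×II-1: zz|Zz|ZZ
Z/III-2 aff II-2×II-1: Zz|ZZ
⇒ Z over [I-1,I-2,II-1,II-2,II-3,II-4,III-1,III-2]: 30 consistent

II-3 ∈ {GG Zz, Gg Zz}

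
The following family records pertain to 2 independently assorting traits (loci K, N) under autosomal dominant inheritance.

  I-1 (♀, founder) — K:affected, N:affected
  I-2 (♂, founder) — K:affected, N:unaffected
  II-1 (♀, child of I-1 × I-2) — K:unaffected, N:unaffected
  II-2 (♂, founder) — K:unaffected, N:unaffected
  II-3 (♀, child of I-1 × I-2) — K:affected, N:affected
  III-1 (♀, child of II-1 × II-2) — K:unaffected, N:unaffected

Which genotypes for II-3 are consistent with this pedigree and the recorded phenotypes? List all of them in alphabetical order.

II-3 ∈ {KK Nn, Kk Nn}

K/I-1 aff ·: Kk
K/I-2 aff ·: Kk
K/II-1 un I-1×I-2: kk
K/II-2 un ·: kk
K/II-3 aff I-1×I-2: Kk|KK
K/III-1 un II-1×II-2: kk
⇒ K over [I-1,I-2,II-1,II-2,II-3,III-1]: 2 consistent
N/I-1 aff ·: Nn
N/I-2 un ·: nn
N/II-1 un I-1×I-2: nn
N/II-2 un ·: nn
N/II-3 aff I-1×I-2: Nn
N/III-1 un II-1×II-2: nn
⇒ N over [I-1,I-2,II-1,II-2,II-3,III-1]: 1 consistent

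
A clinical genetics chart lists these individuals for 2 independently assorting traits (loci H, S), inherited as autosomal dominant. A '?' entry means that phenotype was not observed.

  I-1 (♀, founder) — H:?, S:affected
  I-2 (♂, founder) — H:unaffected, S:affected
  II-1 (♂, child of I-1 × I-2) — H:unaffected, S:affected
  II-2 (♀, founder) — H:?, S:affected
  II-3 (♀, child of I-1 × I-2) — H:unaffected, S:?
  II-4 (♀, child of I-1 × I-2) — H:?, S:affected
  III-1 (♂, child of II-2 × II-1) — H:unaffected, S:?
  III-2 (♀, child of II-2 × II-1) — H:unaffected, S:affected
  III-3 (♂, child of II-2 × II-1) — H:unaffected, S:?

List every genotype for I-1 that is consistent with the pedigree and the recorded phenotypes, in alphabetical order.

H/I-1 ? ·: hh|Hh
H/I-2 un ·: hh
H/II-1 un I-1×I-2: hh
H/II-2 ? ·: hh|Hh
H/II-3 un I-1×I-2: hh
H/II-4 ? I-1×I-2: hh|Hh
H/III-1 un II-2×II-1: hh
H/III-2 un II-2×II-1: hh
H/III-3 un II-2×II-1: hh
⇒ H over [I-1,I-2,II-1,II-2,II-3,II-4,III-1,III-2,III-3]: 6 consistent
S/I-1 aff ·: Ss|SS
S/I-2 aff ·: Ss|SS
S/II-1 aff I-1×I-2: Ss|SS
S/II-2 aff ·: Ss|SS
S/II-3 ? I-1×I-2: ss|Ss|SS
S/II-4 aff I-1×I-2: Ss|SS
S/III-1 ? II-2×II-1: ss|Ss|SS
S/III-2 aff II-2×II-1: Ss|SS
S/III-3 ? II-2×II-1: ss|Ss|SS
⇒ S over [I-1,I-2,II-1,II-2,II-3,II-4,III-1,III-2,III-3]: 499 consistent

I-1 ∈ {Hh SS, Hh Ss, hh SS, hh Ss}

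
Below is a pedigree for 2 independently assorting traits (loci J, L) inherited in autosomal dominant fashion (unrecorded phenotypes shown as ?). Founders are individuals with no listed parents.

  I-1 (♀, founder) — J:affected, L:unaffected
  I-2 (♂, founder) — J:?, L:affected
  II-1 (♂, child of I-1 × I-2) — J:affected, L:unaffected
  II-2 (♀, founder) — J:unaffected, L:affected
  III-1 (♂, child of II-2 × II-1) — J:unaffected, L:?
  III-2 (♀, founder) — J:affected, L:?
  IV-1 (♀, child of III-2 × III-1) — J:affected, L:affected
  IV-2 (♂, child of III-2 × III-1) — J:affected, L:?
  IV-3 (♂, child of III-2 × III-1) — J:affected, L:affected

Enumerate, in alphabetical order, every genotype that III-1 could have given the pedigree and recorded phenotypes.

III-1 ∈ {jj Ll, jj ll}

J/I-1 aff ·: Jj|JJ
J/I-2 ? ·: jj|Jj|JJ
J/II-1 aff I-1×I-2: Jj
J/II-2 un ·: jj
J/III-1 un II-2×II-1: jj
J/III-2 aff ·: Jj|JJ
J/IV-1 aff III-2×III-1: Jj
J/IV-2 aff III-2×III-1: Jj
J/IV-3 aff III-2×III-1: Jj
⇒ J over [I-1,I-2,II-1,II-2,III-1,III-2,IV-1,IV-2,IV-3]: 10 consistent
L/I-1 un ·: ll
L/I-2 aff ·: Ll
L/II-1 un I-1×I-2: ll
L/II-2 aff ·: Ll|LL
L/III-1 ? II-2×II-1: ll|Ll
L/III-2 ? ·: ll|Ll|LL
L/IV-1 aff III-2×III-1: Ll|LL
L/IV-2 ? III-2×III-1: ll|Ll|LL
L/IV-3 aff III-2×III-1: Ll|LL
⇒ L over [I-1,I-2,II-1,II-2,III-1,III-2,IV-1,IV-2,IV-3]: 47 consistent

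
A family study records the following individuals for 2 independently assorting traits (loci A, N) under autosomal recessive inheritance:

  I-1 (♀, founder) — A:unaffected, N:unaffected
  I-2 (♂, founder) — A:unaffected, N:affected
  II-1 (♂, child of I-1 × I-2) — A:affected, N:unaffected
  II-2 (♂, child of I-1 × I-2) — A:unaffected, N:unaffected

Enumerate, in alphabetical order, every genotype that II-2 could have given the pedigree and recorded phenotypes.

A/I-1 un ·: Aa
A/I-2 un ·: Aa
A/II-1 aff I-1×I-2: aa
A/II-2 un I-1×I-2: AA|Aa
⇒ A over [I-1,I-2,II-1,II-2]: 2 consistent
N/I-1 un ·: NN|Nn
N/I-2 aff ·: nn
N/II-1 un I-1×I-2: Nn
N/II-2 un I-1×I-2: Nn
⇒ N over [I-1,I-2,II-1,II-2]: 2 consistent

II-2 ∈ {AA Nn, Aa Nn}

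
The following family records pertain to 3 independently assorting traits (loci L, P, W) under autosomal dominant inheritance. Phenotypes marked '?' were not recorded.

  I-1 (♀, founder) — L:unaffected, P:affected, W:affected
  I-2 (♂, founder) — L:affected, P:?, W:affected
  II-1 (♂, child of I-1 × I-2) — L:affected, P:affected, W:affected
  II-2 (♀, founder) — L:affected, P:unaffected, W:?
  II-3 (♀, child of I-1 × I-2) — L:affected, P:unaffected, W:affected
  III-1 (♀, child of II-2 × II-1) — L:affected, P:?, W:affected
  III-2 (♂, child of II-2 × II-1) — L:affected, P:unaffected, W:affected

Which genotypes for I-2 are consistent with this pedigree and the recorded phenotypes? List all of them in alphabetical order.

L/I-1 un ·: ll
L/I-2 aff ·: Ll|LL
L/II-1 aff I-1×I-2: Ll
L/II-2 aff ·: Ll|LL
L/II-3 aff I-1×I-2: Ll
L/III-1 aff II-2×II-1: Ll|LL
L/III-2 aff II-2×II-1: Ll|LL
⇒ L over [I-1,I-2,II-1,II-2,II-3,III-1,III-2]: 16 consistent
P/I-1 aff ·: Pp
P/I-2 ? ·: pp|Pp
P/II-1 aff I-1×I-2: Pp
P/II-2 un ·: pp
P/II-3 un I-1×I-2: pp
P/III-1 ? II-2×II-1: pp|Pp
P/III-2 un II-2×II-1: pp
⇒ P over [I-1,I-2,II-1,II-2,II-3,III-1,III-2]: 4 consistent
W/I-1 aff ·: Ww|WW
W/I-2 aff ·: Ww|WW
W/II-1 aff I-1×I-2: Ww|WW
W/II-2 ? ·: ww|Ww|WW
W/II-3 aff I-1×I-2: Ww|WW
W/III-1 aff II-2×II-1: Ww|WW
W/III-2 aff II-2×II-1: Ww|WW
⇒ W over [I-1,I-2,II-1,II-2,II-3,III-1,III-2]: 96 consistent

I-2 ∈ {LL Pp WW, LL Pp Ww, LL pp WW, LL pp Ww, Ll Pp WW, Ll Pp Ww, Ll pp WW, Ll pp Ww}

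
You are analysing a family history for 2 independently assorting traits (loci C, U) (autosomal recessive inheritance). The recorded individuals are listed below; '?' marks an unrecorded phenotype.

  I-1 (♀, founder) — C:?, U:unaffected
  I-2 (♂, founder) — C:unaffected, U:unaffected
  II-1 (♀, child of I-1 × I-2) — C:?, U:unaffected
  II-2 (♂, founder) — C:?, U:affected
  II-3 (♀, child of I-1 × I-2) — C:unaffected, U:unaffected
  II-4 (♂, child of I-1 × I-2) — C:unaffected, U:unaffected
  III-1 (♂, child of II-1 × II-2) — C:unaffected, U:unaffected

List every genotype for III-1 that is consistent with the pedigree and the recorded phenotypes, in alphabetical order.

III-1 ∈ {CC Uu, Cc Uu}

C/I-1 ? ·: CC|Cc|cc
C/I-2 un ·: CC|Cc
C/II-1 ? I-1×I-2: CC|Cc|cc
C/II-2 ? ·: CC|Cc|cc
C/II-3 un I-1×I-2: CC|Cc
C/II-4 un I-1×I-2: CC|Cc
C/III-1 un II-1×II-2: CC|Cc
⇒ C over [I-1,I-2,II-1,II-2,II-3,II-4,III-1]: 132 consistent
U/I-1 un ·: UU|Uu
U/I-2 un ·: UU|Uu
U/II-1 un I-1×I-2: UU|Uu
U/II-2 aff ·: uu
U/II-3 un I-1×I-2: UU|Uu
U/II-4 un I-1×I-2: UU|Uu
U/III-1 un II-1×II-2: Uu
⇒ U over [I-1,I-2,II-1,II-2,II-3,II-4,III-1]: 25 consistent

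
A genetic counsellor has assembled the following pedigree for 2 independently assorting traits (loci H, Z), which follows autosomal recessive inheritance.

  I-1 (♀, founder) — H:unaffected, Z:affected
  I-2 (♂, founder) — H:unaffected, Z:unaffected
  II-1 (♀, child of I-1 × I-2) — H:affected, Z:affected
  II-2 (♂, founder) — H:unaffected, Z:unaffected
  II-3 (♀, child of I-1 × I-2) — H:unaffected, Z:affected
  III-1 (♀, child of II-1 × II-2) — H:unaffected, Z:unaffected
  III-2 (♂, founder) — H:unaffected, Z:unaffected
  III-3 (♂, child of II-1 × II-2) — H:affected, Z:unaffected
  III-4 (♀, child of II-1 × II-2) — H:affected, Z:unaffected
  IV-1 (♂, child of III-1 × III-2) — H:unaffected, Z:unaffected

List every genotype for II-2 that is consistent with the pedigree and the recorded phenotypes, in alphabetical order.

II-2 ∈ {Hh ZZ, Hh Zz}

H/I-1 un ·: Hh
H/I-2 un ·: Hh
H/II-1 aff I-1×I-2: hh
H/II-2 un ·: Hh
H/II-3 un I-1×I-2: HH|Hh
H/III-1 un II-1×II-2: Hh
H/III-2 un ·: HH|Hh
H/III-3 aff II-1×II-2: hh
H/III-4 aff II-1×II-2: hh
H/IV-1 un III-1×III-2: HH|Hh
⇒ H over [I-1,I-2,II-1,II-2,II-3,III-1,III-2,III-3,III-4,IV-1]: 8 consistent
Z/I-1 aff ·: zz
Z/I-2 un ·: Zz
Z/II-1 aff I-1×I-2: zz
Z/II-2 un ·: ZZ|Zz
Z/II-3 aff I-1×I-2: zz
Z/III-1 un II-1×II-2: Zz
Z/III-2 un ·: ZZ|Zz
Z/III-3 un II-1×II-2: Zz
Z/III-4 un II-1×II-2: Zz
Z/IV-1 un III-1×III-2: ZZ|Zz
⇒ Z over [I-1,I-2,II-1,II-2,II-3,III-1,III-2,III-3,III-4,IV-1]: 8 consistent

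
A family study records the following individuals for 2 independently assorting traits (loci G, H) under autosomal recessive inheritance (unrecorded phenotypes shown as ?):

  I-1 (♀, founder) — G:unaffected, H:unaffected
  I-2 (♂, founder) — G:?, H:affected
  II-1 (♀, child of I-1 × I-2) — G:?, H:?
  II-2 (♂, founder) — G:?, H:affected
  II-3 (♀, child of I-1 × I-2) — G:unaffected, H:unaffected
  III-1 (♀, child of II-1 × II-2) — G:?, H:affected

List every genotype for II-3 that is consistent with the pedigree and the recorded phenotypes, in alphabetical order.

G/I-1 un ·: GG|Gg
G/I-2 ? ·: GG|Gg|gg
G/II-1 ? I-1×I-2: GG|Gg|gg
G/II-2 ? ·: GG|Gg|gg
G/II-3 un I-1×I-2: GG|Gg
G/III-1 ? II-1×II-2: GG|Gg|gg
⇒ G over [I-1,I-2,II-1,II-2,II-3,III-1]: 96 consistent
H/I-1 un ·: HH|Hh
H/I-2 aff ·: hh
H/II-1 ? I-1×I-2: Hh|hh
H/II-2 aff ·: hh
H/II-3 un I-1×I-2: Hh
H/III-1 aff II-1×II-2: hh
⇒ H over [I-1,I-2,II-1,II-2,II-3,III-1]: 3 consistent

II-3 ∈ {GG Hh, Gg Hh}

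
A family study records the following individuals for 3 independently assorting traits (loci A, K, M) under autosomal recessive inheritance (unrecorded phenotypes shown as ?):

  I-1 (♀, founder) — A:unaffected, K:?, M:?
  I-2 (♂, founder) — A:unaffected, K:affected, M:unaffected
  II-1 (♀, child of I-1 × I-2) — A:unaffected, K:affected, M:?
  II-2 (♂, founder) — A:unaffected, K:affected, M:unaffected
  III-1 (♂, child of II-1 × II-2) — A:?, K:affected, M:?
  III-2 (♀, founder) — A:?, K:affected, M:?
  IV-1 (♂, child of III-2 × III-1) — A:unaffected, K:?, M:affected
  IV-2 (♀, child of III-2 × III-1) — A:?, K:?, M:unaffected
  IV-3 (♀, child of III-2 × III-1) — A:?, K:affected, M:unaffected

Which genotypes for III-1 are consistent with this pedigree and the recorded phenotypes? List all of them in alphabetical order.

III-1 ∈ {AA kk Mm, AA kk mm, Aa kk Mm, Aa kk mm, aa kk Mm, aa kk mm}

A/I-1 un ·: AA|Aa
A/I-2 un ·: AA|Aa
A/II-1 un I-1×I-2: AA|Aa
A/II-2 un ·: AA|Aa
A/III-1 ? II-1×II-2: AA|Aa|aa
A/III-2 ? ·: AA|Aa|aa
A/IV-1 un III-2×III-1: AA|Aa
A/IV-2 ? III-2×III-1: AA|Aa|aa
A/IV-3 ? III-2×III-1: AA|Aa|aa
⇒ A over [I-1,I-2,II-1,II-2,III-1,III-2,IV-1,IV-2,IV-3]: 455 consistent
K/I-1 ? ·: Kk|kk
K/I-2 aff ·: kk
K/II-1 aff I-1×I-2: kk
K/II-2 aff ·: kk
K/III-1 aff II-1×II-2: kk
K/III-2 aff ·: kk
K/IV-1 ? III-2×III-1: kk
K/IV-2 ? III-2×III-1: kk
K/IV-3 aff III-2×III-1: kk
⇒ K over [I-1,I-2,II-1,II-2,III-1,III-2,IV-1,IV-2,IV-3]: 2 consistent
M/I-1 ? ·: MM|Mm|mm
M/I-2 un ·: MM|Mm
M/II-1 ? I-1×I-2: MM|Mm|mm
M/II-2 un ·: MM|Mm
M/III-1 ? II-1×II-2: Mm|mm
M/III-2 ? ·: Mm|mm
M/IV-1 aff III-2×III-1: mm
M/IV-2 un III-2×III-1: MM|Mm
M/IV-3 un III-2×III-1: MM|Mm
⇒ M over [I-1,I-2,II-1,II-2,III-1,III-2,IV-1,IV-2,IV-3]: 97 consistent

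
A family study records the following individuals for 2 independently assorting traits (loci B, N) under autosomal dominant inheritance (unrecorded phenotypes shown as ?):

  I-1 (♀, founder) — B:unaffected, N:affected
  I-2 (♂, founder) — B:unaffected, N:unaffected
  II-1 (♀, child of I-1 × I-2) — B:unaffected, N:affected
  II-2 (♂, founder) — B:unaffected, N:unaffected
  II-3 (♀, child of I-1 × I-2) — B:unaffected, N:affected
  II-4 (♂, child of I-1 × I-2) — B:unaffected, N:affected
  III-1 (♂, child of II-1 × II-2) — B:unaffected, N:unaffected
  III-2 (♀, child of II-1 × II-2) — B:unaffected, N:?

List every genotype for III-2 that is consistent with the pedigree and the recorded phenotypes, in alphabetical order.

B/I-1 un ·: bb
B/I-2 un ·: bb
B/II-1 un I-1×I-2: bb
B/II-2 un ·: bb
B/II-3 un I-1×I-2: bb
B/II-4 un I-1×I-2: bb
B/III-1 un II-1×II-2: bb
B/III-2 un II-1×II-2: bb
⇒ B over [I-1,I-2,II-1,II-2,II-3,II-4,III-1,III-2]: 1 consistent
N/I-1 aff ·: Nn|NN
N/I-2 un ·: nn
N/II-1 aff I-1×I-2: Nn
N/II-2 un ·: nn
N/II-3 aff I-1×I-2: Nn
N/II-4 aff I-1×I-2: Nn
N/III-1 un II-1×II-2: nn
N/III-2 ? II-1×II-2: nn|Nn
⇒ N over [I-1,I-2,II-1,II-2,II-3,II-4,III-1,III-2]: 4 consistent

III-2 ∈ {bb Nn, bb nn}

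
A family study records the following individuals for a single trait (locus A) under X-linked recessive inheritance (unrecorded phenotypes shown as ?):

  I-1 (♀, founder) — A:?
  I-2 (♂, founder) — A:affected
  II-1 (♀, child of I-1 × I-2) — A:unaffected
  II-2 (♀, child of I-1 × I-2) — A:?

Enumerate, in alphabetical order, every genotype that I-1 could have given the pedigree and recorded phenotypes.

A/I-1 ? ·: X^AX^A|X^AX^a
A/I-2 aff ·: X^aY
A/II-1 un I-1×I-2: X^AX^a
A/II-2 ? I-1×I-2: X^AX^a|X^aX^a
⇒ A over [I-1,I-2,II-1,II-2]: 3 consistent

I-1 ∈ {X^AX^A, X^AX^a}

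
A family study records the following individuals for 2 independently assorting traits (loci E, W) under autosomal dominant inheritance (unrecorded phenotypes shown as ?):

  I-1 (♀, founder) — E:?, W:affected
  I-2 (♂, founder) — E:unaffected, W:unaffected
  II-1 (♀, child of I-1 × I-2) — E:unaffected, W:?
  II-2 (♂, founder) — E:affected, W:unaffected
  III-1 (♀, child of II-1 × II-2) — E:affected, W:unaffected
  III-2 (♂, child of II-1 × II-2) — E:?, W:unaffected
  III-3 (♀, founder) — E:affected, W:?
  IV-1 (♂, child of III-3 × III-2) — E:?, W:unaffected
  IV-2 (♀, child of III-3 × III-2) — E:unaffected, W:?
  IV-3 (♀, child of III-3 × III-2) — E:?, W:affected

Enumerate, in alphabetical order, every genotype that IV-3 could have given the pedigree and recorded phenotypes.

IV-3 ∈ {EE Ww, Ee Ww, ee Ww}

E/I-1 ? ·: ee|Ee
E/I-2 un ·: ee
E/II-1 un I-1×I-2: ee
E/II-2 aff ·: Ee|EE
E/III-1 aff II-1×II-2: Ee
E/III-2 ? II-1×II-2: ee|Ee
E/III-3 aff ·: Ee
E/IV-1 ? III-3×III-2: ee|Ee|EE
E/IV-2 un III-3×III-2: ee
E/IV-3 ? III-3×III-2: ee|Ee|EE
⇒ E over [I-1,I-2,II-1,II-2,III-1,III-2,III-3,IV-1,IV-2,IV-3]: 44 consistent
W/I-1 aff ·: Ww|WW
W/I-2 un ·: ww
W/II-1 ? I-1×I-2: ww|Ww
W/II-2 un ·: ww
W/III-1 un II-1×II-2: ww
W/III-2 un II-1×II-2: ww
W/III-3 ? ·: Ww
W/IV-1 un III-3×III-2: ww
W/IV-2 ? III-3×III-2: ww|Ww
W/IV-3 aff III-3×III-2: Ww
⇒ W over [I-1,I-2,II-1,II-2,III-1,III-2,III-3,IV-1,IV-2,IV-3]: 6 consistent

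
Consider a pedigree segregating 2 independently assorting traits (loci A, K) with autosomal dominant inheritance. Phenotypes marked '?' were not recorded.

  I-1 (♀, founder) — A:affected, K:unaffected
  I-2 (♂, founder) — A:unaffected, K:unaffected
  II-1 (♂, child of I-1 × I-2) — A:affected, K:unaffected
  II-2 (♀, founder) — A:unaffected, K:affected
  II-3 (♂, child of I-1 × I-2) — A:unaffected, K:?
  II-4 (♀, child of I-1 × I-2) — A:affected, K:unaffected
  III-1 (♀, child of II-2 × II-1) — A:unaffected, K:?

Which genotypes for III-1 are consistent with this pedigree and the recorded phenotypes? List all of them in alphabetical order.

A/I-1 aff ·: Aa
A/I-2 un ·: aa
A/II-1 aff I-1×I-2: Aa
A/II-2 un ·: aa
A/II-3 un I-1×I-2: aa
A/II-4 aff I-1×I-2: Aa
A/III-1 un II-2×II-1: aa
⇒ A over [I-1,I-2,II-1,II-2,II-3,II-4,III-1]: 1 consistent
K/I-1 un ·: kk
K/I-2 un ·: kk
K/II-1 un I-1×I-2: kk
K/II-2 aff ·: Kk|KK
K/II-3 ? I-1×I-2: kk
K/II-4 un I-1×I-2: kk
K/III-1 ? II-2×II-1: kk|Kk
⇒ K over [I-1,I-2,II-1,II-2,II-3,II-4,III-1]: 3 consistent

III-1 ∈ {aa Kk, aa kk}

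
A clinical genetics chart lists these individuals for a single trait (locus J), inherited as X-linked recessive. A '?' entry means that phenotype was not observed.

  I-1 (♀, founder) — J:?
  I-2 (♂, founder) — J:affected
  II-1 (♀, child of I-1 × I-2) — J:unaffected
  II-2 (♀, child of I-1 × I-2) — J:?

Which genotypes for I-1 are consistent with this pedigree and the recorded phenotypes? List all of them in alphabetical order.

I-1 ∈ {X^JX^J, X^JX^j}

J/I-1 ? ·: X^JX^J|X^JX^j
J/I-2 aff ·: X^jY
J/II-1 un I-1×I-2: X^JX^j
J/II-2 ? I-1×I-2: X^JX^j|X^jX^j
⇒ J over [I-1,I-2,II-1,II-2]: 3 consistent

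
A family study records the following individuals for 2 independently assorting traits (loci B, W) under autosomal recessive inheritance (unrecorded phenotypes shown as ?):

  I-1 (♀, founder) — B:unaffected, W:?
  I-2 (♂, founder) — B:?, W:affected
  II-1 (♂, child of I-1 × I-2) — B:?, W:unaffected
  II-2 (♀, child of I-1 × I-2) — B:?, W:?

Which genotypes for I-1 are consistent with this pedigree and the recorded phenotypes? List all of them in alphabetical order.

B/I-1 un ·: BB|Bb
B/I-2 ? ·: BB|Bb|bb
B/II-1 ? I-1×I-2: BB|Bb|bb
B/II-2 ? I-1×I-2: BB|Bb|bb
⇒ B over [I-1,I-2,II-1,II-2]: 23 consistent
W/I-1 ? ·: WW|Ww
W/I-2 aff ·: ww
W/II-1 un I-1×I-2: Ww
W/II-2 ? I-1×I-2: Ww|ww
⇒ W over [I-1,I-2,II-1,II-2]: 3 consistent

I-1 ∈ {BB WW, BB Ww, Bb WW, Bb Ww}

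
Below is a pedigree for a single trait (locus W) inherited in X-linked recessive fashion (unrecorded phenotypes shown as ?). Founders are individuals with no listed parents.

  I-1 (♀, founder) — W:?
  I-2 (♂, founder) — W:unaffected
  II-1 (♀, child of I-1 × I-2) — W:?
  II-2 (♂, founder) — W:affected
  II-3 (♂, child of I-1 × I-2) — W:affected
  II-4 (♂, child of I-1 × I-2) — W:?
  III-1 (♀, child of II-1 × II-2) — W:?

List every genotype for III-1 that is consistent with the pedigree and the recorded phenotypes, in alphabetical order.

W/I-1 ? ·: X^WX^w|X^wX^w
W/I-2 un ·: X^WY
W/II-1 ? I-1×I-2: X^WX^W|X^WX^w
W/II-2 aff ·: X^wY
W/II-3 aff I-1×I-2: X^wY
W/II-4 ? I-1×I-2: X^WY|X^wY
W/III-1 ? II-1×II-2: X^WX^w|X^wX^w
⇒ W over [I-1,I-2,II-1,II-2,II-3,II-4,III-1]: 8 consistent

III-1 ∈ {X^WX^w, X^wX^w}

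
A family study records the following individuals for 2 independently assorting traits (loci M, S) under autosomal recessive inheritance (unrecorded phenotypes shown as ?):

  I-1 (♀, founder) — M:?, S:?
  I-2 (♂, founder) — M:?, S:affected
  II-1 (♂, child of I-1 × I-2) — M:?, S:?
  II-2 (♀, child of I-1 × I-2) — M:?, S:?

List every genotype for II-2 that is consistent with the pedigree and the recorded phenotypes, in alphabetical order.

II-2 ∈ {MM Ss, MM ss, Mm Ss, Mm ss, mm Ss, mm ss}

M/I-1 ? ·: MM|Mm|mm
M/I-2 ? ·: MM|Mm|mm
M/II-1 ? I-1×I-2: MM|Mm|mm
M/II-2 ? I-1×I-2: MM|Mm|mm
⇒ M over [I-1,I-2,II-1,II-2]: 29 consistent
S/I-1 ? ·: SS|Ss|ss
S/I-2 aff ·: ss
S/II-1 ? I-1×I-2: Ss|ss
S/II-2 ? I-1×I-2: Ss|ss
⇒ S over [I-1,I-2,II-1,II-2]: 6 consistent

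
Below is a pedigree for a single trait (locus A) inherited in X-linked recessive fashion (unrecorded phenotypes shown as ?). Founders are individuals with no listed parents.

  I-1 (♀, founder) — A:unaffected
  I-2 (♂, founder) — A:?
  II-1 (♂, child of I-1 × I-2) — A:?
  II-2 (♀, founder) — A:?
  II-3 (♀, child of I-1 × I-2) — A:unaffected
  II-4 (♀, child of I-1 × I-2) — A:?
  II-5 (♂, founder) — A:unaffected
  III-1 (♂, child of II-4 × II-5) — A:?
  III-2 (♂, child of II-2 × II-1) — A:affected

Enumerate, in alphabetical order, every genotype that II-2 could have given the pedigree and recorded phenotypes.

A/I-1 un ·: X^AX^A|X^AX^a
A/I-2 ? ·: X^AY|X^aY
A/II-1 ? I-1×I-2: X^AY|X^aY
A/II-2 ? ·: X^AX^a|X^aX^a
A/II-3 un I-1×I-2: X^AX^A|X^AX^a
A/II-4 ? I-1×I-2: X^AX^A|X^AX^a|X^aX^a
A/II-5 un ·: X^AY
A/III-1 ? II-4×II-5: X^AY|X^aY
A/III-2 aff II-2×II-1: X^aY
⇒ A over [I-1,I-2,II-1,II-2,II-3,II-4,II-5,III-1,III-2]: 42 consistent

II-2 ∈ {X^AX^a, X^aX^a}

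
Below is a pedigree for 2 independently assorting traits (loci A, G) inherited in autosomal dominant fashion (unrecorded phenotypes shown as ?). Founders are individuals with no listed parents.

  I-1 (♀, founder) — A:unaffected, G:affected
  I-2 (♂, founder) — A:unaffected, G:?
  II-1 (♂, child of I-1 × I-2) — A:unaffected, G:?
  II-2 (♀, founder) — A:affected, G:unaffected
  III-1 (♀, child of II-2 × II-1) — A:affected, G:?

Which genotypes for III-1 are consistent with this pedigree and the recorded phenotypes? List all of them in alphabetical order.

III-1 ∈ {Aa Gg, Aa gg}

A/I-1 un ·: aa
A/I-2 un ·: aa
A/II-1 un I-1×I-2: aa
A/II-2 aff ·: Aa|AA
A/III-1 aff II-2×II-1: Aa
⇒ A over [I-1,I-2,II-1,II-2,III-1]: 2 consistent
G/I-1 aff ·: Gg|GG
G/I-2 ? ·: gg|Gg|GG
G/II-1 ? I-1×I-2: gg|Gg|GG
G/II-2 un ·: gg
G/III-1 ? II-2×II-1: gg|Gg
⇒ G over [I-1,I-2,II-1,II-2,III-1]: 16 consistent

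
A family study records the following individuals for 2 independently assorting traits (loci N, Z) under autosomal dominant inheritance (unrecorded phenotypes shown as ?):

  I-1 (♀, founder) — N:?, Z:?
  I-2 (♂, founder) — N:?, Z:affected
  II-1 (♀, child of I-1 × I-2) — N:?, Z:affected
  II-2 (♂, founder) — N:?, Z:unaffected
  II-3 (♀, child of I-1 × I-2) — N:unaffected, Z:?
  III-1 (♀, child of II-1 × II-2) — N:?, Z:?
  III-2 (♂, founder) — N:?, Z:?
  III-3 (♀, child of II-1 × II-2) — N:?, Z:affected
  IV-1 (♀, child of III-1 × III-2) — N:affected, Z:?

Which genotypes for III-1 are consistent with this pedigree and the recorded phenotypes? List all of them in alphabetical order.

III-1 ∈ {NN Zz, NN zz, Nn Zz, Nn zz, nn Zz, nn zz}

N/I-1 ? ·: nn|Nn
N/I-2 ? ·: nn|Nn
N/II-1 ? I-1×I-2: nn|Nn|NN
N/II-2 ? ·: nn|Nn|NN
N/II-3 un I-1×I-2: nn
N/III-1 ? II-1×II-2: nn|Nn|NN
N/III-2 ? ·: nn|Nn|NN
N/III-3 ? II-1×II-2: nn|Nn|NN
N/IV-1 aff III-1×III-2: Nn|NN
⇒ N over [I-1,I-2,II-1,II-2,II-3,III-1,III-2,III-3,IV-1]: 306 consistent
Z/I-1 ? ·: zz|Zz|ZZ
Z/I-2 aff ·: Zz|ZZ
Z/II-1 aff I-1×I-2: Zz|ZZ
Z/II-2 un ·: zz
Z/II-3 ? I-1×I-2: zz|Zz|ZZ
Z/III-1 ? II-1×II-2: zz|Zz
Z/III-2 ? ·: zz|Zz|ZZ
Z/III-3 aff II-1×II-2: Zz
Z/IV-1 ? III-1×III-2: zz|Zz|ZZ
⇒ Z over [I-1,I-2,II-1,II-2,II-3,III-1,III-2,III-3,IV-1]: 166 consistent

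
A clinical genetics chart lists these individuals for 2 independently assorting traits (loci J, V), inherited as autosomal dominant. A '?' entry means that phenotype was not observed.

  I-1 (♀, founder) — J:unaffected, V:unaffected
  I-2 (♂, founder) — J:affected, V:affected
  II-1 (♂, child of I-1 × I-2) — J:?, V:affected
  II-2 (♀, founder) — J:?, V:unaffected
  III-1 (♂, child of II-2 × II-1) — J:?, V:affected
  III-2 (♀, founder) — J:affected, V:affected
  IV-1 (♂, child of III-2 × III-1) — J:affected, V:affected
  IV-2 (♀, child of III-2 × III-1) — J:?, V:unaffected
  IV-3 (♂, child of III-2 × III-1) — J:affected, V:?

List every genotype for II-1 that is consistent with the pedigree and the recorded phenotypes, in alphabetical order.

J/I-1 un ·: jj
J/I-2 aff ·: Jj|JJ
J/II-1 ? I-1×I-2: jj|Jj
J/II-2 ? ·: jj|Jj|JJ
J/III-1 ? II-2×II-1: jj|Jj|JJ
J/III-2 aff ·: Jj|JJ
J/IV-1 aff III-2×III-1: Jj|JJ
J/IV-2 ? III-2×III-1: jj|Jj|JJ
J/IV-3 aff III-2×III-1: Jj|JJ
⇒ J over [I-1,I-2,II-1,II-2,III-1,III-2,IV-1,IV-2,IV-3]: 214 consistent
V/I-1 un ·: vv
V/I-2 aff ·: Vv|VV
V/II-1 aff I-1×I-2: Vv
V/II-2 un ·: vv
V/III-1 aff II-2×II-1: Vv
V/III-2 aff ·: Vv
V/IV-1 aff III-2×III-1: Vv|VV
V/IV-2 un III-2×III-1: vv
V/IV-3 ? III-2×III-1: vv|Vv|VV
⇒ V over [I-1,I-2,II-1,II-2,III-1,III-2,IV-1,IV-2,IV-3]: 12 consistent

II-1 ∈ {Jj Vv, jj Vv}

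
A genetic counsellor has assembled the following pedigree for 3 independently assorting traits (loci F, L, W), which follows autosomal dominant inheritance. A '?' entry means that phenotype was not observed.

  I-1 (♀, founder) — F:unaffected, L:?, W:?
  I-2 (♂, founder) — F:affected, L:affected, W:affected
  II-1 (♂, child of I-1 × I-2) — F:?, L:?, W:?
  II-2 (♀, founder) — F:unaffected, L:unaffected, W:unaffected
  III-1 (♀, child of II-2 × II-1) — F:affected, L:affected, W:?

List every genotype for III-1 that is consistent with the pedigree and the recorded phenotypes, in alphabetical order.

F/I-1 un ·: ff
F/I-2 aff ·: Ff|FF
F/II-1 ? I-1×I-2: Ff
F/II-2 un ·: ff
F/III-1 aff II-2×II-1: Ff
⇒ F over [I-1,I-2,II-1,II-2,III-1]: 2 consistent
L/I-1 ? ·: ll|Ll|LL
L/I-2 aff ·: Ll|LL
L/II-1 ? I-1×I-2: Ll|LL
L/II-2 un ·: ll
L/III-1 aff II-2×II-1: Ll
⇒ L over [I-1,I-2,II-1,II-2,III-1]: 9 consistent
W/I-1 ? ·: ww|Ww|WW
W/I-2 aff ·: Ww|WW
W/II-1 ? I-1×I-2: ww|Ww|WW
W/II-2 un ·: ww
W/III-1 ? II-2×II-1: ww|Ww
⇒ W over [I-1,I-2,II-1,II-2,III-1]: 16 consistent

III-1 ∈ {Ff Ll Ww, Ff Ll ww}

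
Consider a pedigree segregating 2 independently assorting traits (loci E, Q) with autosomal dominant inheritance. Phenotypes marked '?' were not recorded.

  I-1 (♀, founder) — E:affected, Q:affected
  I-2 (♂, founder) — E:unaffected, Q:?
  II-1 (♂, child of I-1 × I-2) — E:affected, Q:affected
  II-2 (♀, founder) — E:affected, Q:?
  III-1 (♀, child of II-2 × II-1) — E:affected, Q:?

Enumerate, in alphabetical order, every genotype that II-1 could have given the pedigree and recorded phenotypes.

II-1 ∈ {Ee QQ, Ee Qq}

E/I-1 aff ·: Ee|EE
E/I-2 un ·: ee
E/II-1 aff I-1×I-2: Ee
E/II-2 aff ·: Ee|EE
E/III-1 aff II-2×II-1: Ee|EE
⇒ E over [I-1,I-2,II-1,II-2,III-1]: 8 consistent
Q/I-1 aff ·: Qq|QQ
Q/I-2 ? ·: qq|Qq|QQ
Q/II-1 aff I-1×I-2: Qq|QQ
Q/II-2 ? ·: qq|Qq|QQ
Q/III-1 ? II-2×II-1: qq|Qq|QQ
⇒ Q over [I-1,I-2,II-1,II-2,III-1]: 51 consistent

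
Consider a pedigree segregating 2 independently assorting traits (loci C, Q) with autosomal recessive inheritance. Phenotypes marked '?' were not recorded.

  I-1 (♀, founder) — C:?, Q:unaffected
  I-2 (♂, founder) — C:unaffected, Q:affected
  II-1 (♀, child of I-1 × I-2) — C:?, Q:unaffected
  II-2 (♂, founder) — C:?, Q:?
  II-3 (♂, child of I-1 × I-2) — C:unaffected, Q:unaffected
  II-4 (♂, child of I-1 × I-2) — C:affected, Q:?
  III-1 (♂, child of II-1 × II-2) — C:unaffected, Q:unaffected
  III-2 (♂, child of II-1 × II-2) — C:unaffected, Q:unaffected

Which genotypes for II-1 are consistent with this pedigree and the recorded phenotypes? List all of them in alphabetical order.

C/I-1 ? ·: Cc|cc
C/I-2 un ·: Cc
C/II-1 ? I-1×I-2: CC|Cc|cc
C/II-2 ? ·: CC|Cc|cc
C/II-3 un I-1×I-2: CC|Cc
C/II-4 aff I-1×I-2: cc
C/III-1 un II-1×II-2: CC|Cc
C/III-2 un II-1×II-2: CC|Cc
⇒ C over [I-1,I-2,II-1,II-2,II-3,II-4,III-1,III-2]: 45 consistent
Q/I-1 un ·: QQ|Qq
Q/I-2 aff ·: qq
Q/II-1 un I-1×I-2: Qq
Q/II-2 ? ·: QQ|Qq|qq
Q/II-3 un I-1×I-2: Qq
Q/II-4 ? I-1×I-2: Qq|qq
Q/III-1 un II-1×II-2: QQ|Qq
Q/III-2 un II-1×II-2: QQ|Qq
⇒ Q over [I-1,I-2,II-1,II-2,II-3,II-4,III-1,III-2]: 27 consistent

II-1 ∈ {CC Qq, Cc Qq, cc Qq}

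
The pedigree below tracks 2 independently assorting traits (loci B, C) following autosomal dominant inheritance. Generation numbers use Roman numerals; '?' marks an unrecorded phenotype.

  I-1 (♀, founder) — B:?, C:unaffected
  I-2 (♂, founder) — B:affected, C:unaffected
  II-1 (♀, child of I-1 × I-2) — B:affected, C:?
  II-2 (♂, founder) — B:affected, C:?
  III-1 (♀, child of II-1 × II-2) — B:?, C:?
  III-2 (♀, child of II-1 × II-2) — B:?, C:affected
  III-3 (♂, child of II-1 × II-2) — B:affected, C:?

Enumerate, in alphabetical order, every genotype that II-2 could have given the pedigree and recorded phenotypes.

B/I-1 ? ·: bb|Bb|BB
B/I-2 aff ·: Bb|BB
B/II-1 aff I-1×I-2: Bb|BB
B/II-2 aff ·: Bb|BB
B/III-1 ? II-1×II-2: bb|Bb|BB
B/III-2 ? II-1×II-2: bb|Bb|BB
B/III-3 aff II-1×II-2: Bb|BB
⇒ B over [I-1,I-2,II-1,II-2,III-1,III-2,III-3]: 166 consistent
C/I-1 un ·: cc
C/I-2 un ·: cc
C/II-1 ? I-1×I-2: cc
C/II-2 ? ·: Cc|CC
C/III-1 ? II-1×II-2: cc|Cc
C/III-2 aff II-1×II-2: Cc
C/III-3 ? II-1×II-2: cc|Cc
⇒ C over [I-1,I-2,II-1,II-2,III-1,III-2,III-3]: 5 consistent

II-2 ∈ {BB CC, BB Cc, Bb CC, Bb Cc}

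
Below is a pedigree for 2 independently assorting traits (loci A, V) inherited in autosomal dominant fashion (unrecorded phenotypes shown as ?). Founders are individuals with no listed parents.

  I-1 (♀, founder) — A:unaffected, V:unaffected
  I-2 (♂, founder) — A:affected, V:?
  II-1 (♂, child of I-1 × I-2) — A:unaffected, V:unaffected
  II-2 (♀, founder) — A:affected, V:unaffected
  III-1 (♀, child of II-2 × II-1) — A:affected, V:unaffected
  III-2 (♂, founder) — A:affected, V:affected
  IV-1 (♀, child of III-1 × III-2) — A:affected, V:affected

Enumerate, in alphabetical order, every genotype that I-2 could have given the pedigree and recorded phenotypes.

I-2 ∈ {Aa Vv, Aa vv}

A/I-1 un ·: aa
A/I-2 aff ·: Aa
A/II-1 un I-1×I-2: aa
A/II-2 aff ·: Aa|AA
A/III-1 aff II-2×II-1: Aa
A/III-2 aff ·: Aa|AA
A/IV-1 aff III-1×III-2: Aa|AA
⇒ A over [I-1,I-2,II-1,II-2,III-1,III-2,IV-1]: 8 consistent
V/I-1 un ·: vv
V/I-2 ? ·: vv|Vv
V/II-1 un I-1×I-2: vv
V/II-2 un ·: vv
V/III-1 un II-2×II-1: vv
V/III-2 aff ·: Vv|VV
V/IV-1 aff III-1×III-2: Vv
⇒ V over [I-1,I-2,II-1,II-2,III-1,III-2,IV-1]: 4 consistent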